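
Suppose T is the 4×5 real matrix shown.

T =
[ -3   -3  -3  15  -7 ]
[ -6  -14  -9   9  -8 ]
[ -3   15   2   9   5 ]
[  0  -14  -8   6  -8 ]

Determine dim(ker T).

Row reduce to echelon form.
R2 ← R2 − (2)·R1: [0, -8, -3, -21, 6]
R3 ← R3 − R1: [0, 18, 5, -6, 12]
R3 ← R3 + (9/4)·R2: [0, 0, -7/4, -213/4, 51/2]
R4 ← R4 − (7/4)·R2: [0, 0, -11/4, 171/4, -37/2]
R4 ← R4 − (11/7)·R3: [0, 0, 0, 885/7, -410/7]
4 nonzero rows, so rank(T) = 4.
T has 5 columns; by rank–nullity, nullity = 5 − 4 = 1.

1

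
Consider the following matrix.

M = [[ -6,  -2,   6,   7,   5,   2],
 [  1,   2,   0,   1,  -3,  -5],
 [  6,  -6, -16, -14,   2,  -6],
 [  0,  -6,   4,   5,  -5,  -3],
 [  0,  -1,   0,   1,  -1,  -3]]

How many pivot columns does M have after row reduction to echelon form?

Row reduce to echelon form.
R2 ← R2 + (1/6)·R1: [0, 5/3, 1, 13/6, -13/6, -14/3]
R3 ← R3 + R1: [0, -8, -10, -7, 7, -4]
R3 ← R3 + (24/5)·R2: [0, 0, -26/5, 17/5, -17/5, -132/5]
R4 ← R4 + (18/5)·R2: [0, 0, 38/5, 64/5, -64/5, -99/5]
R5 ← R5 + (3/5)·R2: [0, 0, 3/5, 23/10, -23/10, -29/5]
R4 ← R4 + (19/13)·R3: [0, 0, 0, 231/13, -231/13, -759/13]
R5 ← R5 + (3/26)·R3: [0, 0, 0, 35/13, -35/13, -115/13]
R5 ← R5 − (5/33)·R4: [0, 0, 0, 0, 0, 0]
Echelon form has 4 nonzero rows, so rank(M) = 4.
Each nonzero row contributes one pivot column: 4 pivot columns.

4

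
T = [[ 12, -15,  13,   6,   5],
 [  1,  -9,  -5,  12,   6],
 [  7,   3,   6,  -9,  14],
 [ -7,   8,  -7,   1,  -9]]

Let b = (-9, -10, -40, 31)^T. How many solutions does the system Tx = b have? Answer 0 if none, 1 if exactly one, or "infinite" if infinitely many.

infinite

Row reduce the augmented matrix [T | b].
R2 ← R2 − (1/12)·R1: [0, -31/4, -73/12, 23/2, 67/12, -37/4]
R3 ← R3 − (7/12)·R1: [0, 47/4, -19/12, -25/2, 133/12, -139/4]
R4 ← R4 + (7/12)·R1: [0, -3/4, 7/12, 9/2, -73/12, 103/4]
R3 ← R3 + (47/31)·R2: [0, 0, -335/31, 153/31, 606/31, -1512/31]
R4 ← R4 − (3/31)·R2: [0, 0, 109/93, 105/31, -616/93, 826/31]
R4 ← R4 + (109/1005)·R3: [0, 0, 0, 1314/335, -4526/1005, 7154/335]
The echelon form has 4 nonzero rows, and every pivot lies in the first 5 columns, so rank(T) = rank([T|b]) = 4.
The system is consistent.
rank = 4 < 5 unknowns, so there are infinitely many solutions.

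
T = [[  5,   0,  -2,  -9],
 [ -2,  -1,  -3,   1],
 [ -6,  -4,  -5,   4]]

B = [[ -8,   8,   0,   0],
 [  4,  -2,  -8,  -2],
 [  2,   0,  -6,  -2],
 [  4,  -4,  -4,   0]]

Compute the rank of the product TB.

3

First compute TB:
[[-80,  76,  48,   4],
 [ 10, -18,  22,   8],
 [ 38, -56,  46,  18]]
Now row reduce the product.
R2 ← R2 + (1/8)·R1: [0, -17/2, 28, 17/2]
R3 ← R3 + (19/40)·R1: [0, -199/10, 344/5, 199/10]
R3 ← R3 − (199/85)·R2: [0, 0, 276/85, 0]
3 nonzero rows, so rank(TB) = 3.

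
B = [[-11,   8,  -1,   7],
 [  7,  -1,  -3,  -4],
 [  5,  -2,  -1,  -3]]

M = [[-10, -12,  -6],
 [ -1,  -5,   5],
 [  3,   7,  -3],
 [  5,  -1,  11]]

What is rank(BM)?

First compute BM:
[[134,  78, 186],
 [-98, -96, -82],
 [-66, -54, -70]]
Now row reduce the product.
R2 ← R2 + (49/67)·R1: [0, -2610/67, 3620/67]
R3 ← R3 + (33/67)·R1: [0, -1044/67, 1448/67]
R3 ← R3 − (2/5)·R2: [0, 0, 0]
2 nonzero rows, so rank(BM) = 2.

2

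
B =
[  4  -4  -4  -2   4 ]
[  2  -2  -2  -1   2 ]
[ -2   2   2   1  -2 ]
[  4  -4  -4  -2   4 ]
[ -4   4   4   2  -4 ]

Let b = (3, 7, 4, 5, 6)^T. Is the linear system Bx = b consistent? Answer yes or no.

no

Row reduce the augmented matrix [B | b].
R2 ← R2 − (1/2)·R1: [0, 0, 0, 0, 0, 11/2]
R3 ← R3 + (1/2)·R1: [0, 0, 0, 0, 0, 11/2]
R4 ← R4 − R1: [0, 0, 0, 0, 0, 2]
R5 ← R5 + R1: [0, 0, 0, 0, 0, 9]
R3 ← R3 − R2: [0, 0, 0, 0, 0, 0]
R4 ← R4 − (4/11)·R2: [0, 0, 0, 0, 0, 0]
R5 ← R5 − (18/11)·R2: [0, 0, 0, 0, 0, 0]
The echelon form has 2 nonzero rows; the last pivot sits in the augmented column, so rank(B) = 1 but rank([B|b]) = 2.
Since the ranks differ, the system is inconsistent.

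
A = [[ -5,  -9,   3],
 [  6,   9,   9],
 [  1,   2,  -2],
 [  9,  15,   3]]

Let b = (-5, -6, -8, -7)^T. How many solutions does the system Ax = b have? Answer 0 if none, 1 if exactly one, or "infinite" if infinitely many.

Row reduce the augmented matrix [A | b].
R2 ← R2 + (6/5)·R1: [0, -9/5, 63/5, -12]
R3 ← R3 + (1/5)·R1: [0, 1/5, -7/5, -9]
R4 ← R4 + (9/5)·R1: [0, -6/5, 42/5, -16]
R3 ← R3 + (1/9)·R2: [0, 0, 0, -31/3]
R4 ← R4 − (2/3)·R2: [0, 0, 0, -8]
R4 ← R4 − (24/31)·R3: [0, 0, 0, 0]
The echelon form has 3 nonzero rows; the last pivot sits in the augmented column, so rank(A) = 2 but rank([A|b]) = 3.
Since the ranks differ, the system is inconsistent.
It has no solutions.

0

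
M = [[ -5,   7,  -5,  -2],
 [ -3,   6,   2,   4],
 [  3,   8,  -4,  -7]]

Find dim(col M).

3

Row reduce to echelon form.
R2 ← R2 − (3/5)·R1: [0, 9/5, 5, 26/5]
R3 ← R3 + (3/5)·R1: [0, 61/5, -7, -41/5]
R3 ← R3 − (61/9)·R2: [0, 0, -368/9, -391/9]
Echelon form has 3 nonzero rows, so rank(M) = 3.
The column space has dimension equal to the rank: 3.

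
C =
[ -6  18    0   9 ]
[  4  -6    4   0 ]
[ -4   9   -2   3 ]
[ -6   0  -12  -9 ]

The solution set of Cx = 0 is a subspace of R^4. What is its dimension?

2

Row reduce to echelon form.
R2 ← R2 + (2/3)·R1: [0, 6, 4, 6]
R3 ← R3 − (2/3)·R1: [0, -3, -2, -3]
R4 ← R4 − R1: [0, -18, -12, -18]
R3 ← R3 + (1/2)·R2: [0, 0, 0, 0]
R4 ← R4 + (3)·R2: [0, 0, 0, 0]
2 nonzero rows, so rank(C) = 2.
C has 4 columns; by rank–nullity, nullity = 4 − 2 = 2.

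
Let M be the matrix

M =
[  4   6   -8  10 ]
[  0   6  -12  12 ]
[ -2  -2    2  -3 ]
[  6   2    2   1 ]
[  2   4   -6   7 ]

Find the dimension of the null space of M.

2

Row reduce to echelon form.
R3 ← R3 + (1/2)·R1: [0, 1, -2, 2]
R4 ← R4 − (3/2)·R1: [0, -7, 14, -14]
R5 ← R5 − (1/2)·R1: [0, 1, -2, 2]
R3 ← R3 − (1/6)·R2: [0, 0, 0, 0]
R4 ← R4 + (7/6)·R2: [0, 0, 0, 0]
R5 ← R5 − (1/6)·R2: [0, 0, 0, 0]
2 nonzero rows, so rank(M) = 2.
M has 4 columns; by rank–nullity, nullity = 4 − 2 = 2.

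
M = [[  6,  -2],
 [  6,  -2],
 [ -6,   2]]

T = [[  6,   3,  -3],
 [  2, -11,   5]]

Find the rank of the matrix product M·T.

First compute MT:
[[ 32,  40, -28],
 [ 32,  40, -28],
 [-32, -40,  28]]
Now row reduce the product.
R2 ← R2 − R1: [0, 0, 0]
R3 ← R3 + R1: [0, 0, 0]
1 nonzero row, so rank(MT) = 1.

1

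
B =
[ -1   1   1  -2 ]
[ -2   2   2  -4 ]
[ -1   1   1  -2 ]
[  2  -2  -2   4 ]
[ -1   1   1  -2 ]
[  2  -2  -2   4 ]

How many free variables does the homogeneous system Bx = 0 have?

Row reduce to echelon form.
R2 ← R2 − (2)·R1: [0, 0, 0, 0]
R3 ← R3 − R1: [0, 0, 0, 0]
R4 ← R4 + (2)·R1: [0, 0, 0, 0]
R5 ← R5 − R1: [0, 0, 0, 0]
R6 ← R6 + (2)·R1: [0, 0, 0, 0]
1 nonzero row, so rank(B) = 1.
B has 4 columns; by rank–nullity, nullity = 4 − 1 = 3.

3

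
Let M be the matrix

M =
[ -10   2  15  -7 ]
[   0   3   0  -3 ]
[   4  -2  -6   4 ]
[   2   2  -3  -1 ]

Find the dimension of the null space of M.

Row reduce to echelon form.
R3 ← R3 + (2/5)·R1: [0, -6/5, 0, 6/5]
R4 ← R4 + (1/5)·R1: [0, 12/5, 0, -12/5]
R3 ← R3 + (2/5)·R2: [0, 0, 0, 0]
R4 ← R4 − (4/5)·R2: [0, 0, 0, 0]
2 nonzero rows, so rank(M) = 2.
M has 4 columns; by rank–nullity, nullity = 4 − 2 = 2.

2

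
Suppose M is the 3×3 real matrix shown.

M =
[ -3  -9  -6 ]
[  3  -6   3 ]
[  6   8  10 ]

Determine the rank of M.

Row reduce to echelon form.
R2 ← R2 + R1: [0, -15, -3]
R3 ← R3 + (2)·R1: [0, -10, -2]
R3 ← R3 − (2/3)·R2: [0, 0, 0]
Echelon form has 2 nonzero rows, so rank(M) = 2.

2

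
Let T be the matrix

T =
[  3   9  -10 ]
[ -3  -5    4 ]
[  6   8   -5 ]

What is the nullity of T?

1

Row reduce to echelon form.
R2 ← R2 + R1: [0, 4, -6]
R3 ← R3 − (2)·R1: [0, -10, 15]
R3 ← R3 + (5/2)·R2: [0, 0, 0]
2 nonzero rows, so rank(T) = 2.
T has 3 columns; by rank–nullity, nullity = 3 − 2 = 1.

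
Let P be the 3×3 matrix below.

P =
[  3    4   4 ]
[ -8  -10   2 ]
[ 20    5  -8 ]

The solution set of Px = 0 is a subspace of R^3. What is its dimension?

Row reduce to echelon form.
R2 ← R2 + (8/3)·R1: [0, 2/3, 38/3]
R3 ← R3 − (20/3)·R1: [0, -65/3, -104/3]
R3 ← R3 + (65/2)·R2: [0, 0, 377]
3 nonzero rows, so rank(P) = 3.
P has 3 columns; by rank–nullity, nullity = 3 − 3 = 0.

0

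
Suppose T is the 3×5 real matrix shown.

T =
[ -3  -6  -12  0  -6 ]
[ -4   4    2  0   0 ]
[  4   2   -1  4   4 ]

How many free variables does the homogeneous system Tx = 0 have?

Row reduce to echelon form.
R2 ← R2 − (4/3)·R1: [0, 12, 18, 0, 8]
R3 ← R3 + (4/3)·R1: [0, -6, -17, 4, -4]
R3 ← R3 + (1/2)·R2: [0, 0, -8, 4, 0]
3 nonzero rows, so rank(T) = 3.
T has 5 columns; by rank–nullity, nullity = 5 − 3 = 2.

2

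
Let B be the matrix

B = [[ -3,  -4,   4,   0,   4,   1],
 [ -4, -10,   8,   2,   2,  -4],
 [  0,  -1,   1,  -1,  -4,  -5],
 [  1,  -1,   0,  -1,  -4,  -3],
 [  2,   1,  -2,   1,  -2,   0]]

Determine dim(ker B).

2

Row reduce to echelon form.
R2 ← R2 − (4/3)·R1: [0, -14/3, 8/3, 2, -10/3, -16/3]
R4 ← R4 + (1/3)·R1: [0, -7/3, 4/3, -1, -8/3, -8/3]
R5 ← R5 + (2/3)·R1: [0, -5/3, 2/3, 1, 2/3, 2/3]
R3 ← R3 − (3/14)·R2: [0, 0, 3/7, -10/7, -23/7, -27/7]
R4 ← R4 − (1/2)·R2: [0, 0, 0, -2, -1, 0]
R5 ← R5 − (5/14)·R2: [0, 0, -2/7, 2/7, 13/7, 18/7]
R5 ← R5 + (2/3)·R3: [0, 0, 0, -2/3, -1/3, 0]
R5 ← R5 − (1/3)·R4: [0, 0, 0, 0, 0, 0]
4 nonzero rows, so rank(B) = 4.
B has 6 columns; by rank–nullity, nullity = 6 − 4 = 2.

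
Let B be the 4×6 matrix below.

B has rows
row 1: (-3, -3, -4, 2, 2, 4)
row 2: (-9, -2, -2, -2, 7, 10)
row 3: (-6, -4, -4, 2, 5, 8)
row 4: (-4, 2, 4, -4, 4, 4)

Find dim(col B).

Row reduce to echelon form.
R2 ← R2 − (3)·R1: [0, 7, 10, -8, 1, -2]
R3 ← R3 − (2)·R1: [0, 2, 4, -2, 1, 0]
R4 ← R4 − (4/3)·R1: [0, 6, 28/3, -20/3, 4/3, -4/3]
R3 ← R3 − (2/7)·R2: [0, 0, 8/7, 2/7, 5/7, 4/7]
R4 ← R4 − (6/7)·R2: [0, 0, 16/21, 4/21, 10/21, 8/21]
R4 ← R4 − (2/3)·R3: [0, 0, 0, 0, 0, 0]
Echelon form has 3 nonzero rows, so rank(B) = 3.
The column space has dimension equal to the rank: 3.

3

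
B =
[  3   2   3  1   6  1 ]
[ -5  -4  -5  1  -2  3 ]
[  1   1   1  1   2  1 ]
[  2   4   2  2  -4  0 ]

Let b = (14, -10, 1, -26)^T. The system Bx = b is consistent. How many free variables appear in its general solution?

3

Row reduce the augmented matrix [B | b].
R2 ← R2 + (5/3)·R1: [0, -2/3, 0, 8/3, 8, 14/3, 40/3]
R3 ← R3 − (1/3)·R1: [0, 1/3, 0, 2/3, 0, 2/3, -11/3]
R4 ← R4 − (2/3)·R1: [0, 8/3, 0, 4/3, -8, -2/3, -106/3]
R3 ← R3 + (1/2)·R2: [0, 0, 0, 2, 4, 3, 3]
R4 ← R4 + (4)·R2: [0, 0, 0, 12, 24, 18, 18]
R4 ← R4 − (6)·R3: [0, 0, 0, 0, 0, 0, 0]
The echelon form has 3 nonzero rows, and every pivot lies in the first 6 columns, so rank(B) = rank([B|b]) = 3.
The system is consistent.
Free variables = (unknowns) − (rank) = 6 − 3 = 3.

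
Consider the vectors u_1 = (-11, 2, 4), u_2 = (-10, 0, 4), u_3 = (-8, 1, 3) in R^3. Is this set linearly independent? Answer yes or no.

no

Form the matrix with these vectors as rows and row reduce.
R2 ← R2 − (10/11)·R1: [0, -20/11, 4/11]
R3 ← R3 − (8/11)·R1: [0, -5/11, 1/11]
R3 ← R3 − (1/4)·R2: [0, 0, 0]
2 nonzero rows, so the 3 vectors span a space of dimension 2.
Since 2 < 3, the vectors are linearly dependent.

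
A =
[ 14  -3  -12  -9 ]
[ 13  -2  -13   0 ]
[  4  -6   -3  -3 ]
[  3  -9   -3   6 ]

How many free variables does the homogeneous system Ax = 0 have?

0

Row reduce to echelon form.
R2 ← R2 − (13/14)·R1: [0, 11/14, -13/7, 117/14]
R3 ← R3 − (2/7)·R1: [0, -36/7, 3/7, -3/7]
R4 ← R4 − (3/14)·R1: [0, -117/14, -3/7, 111/14]
R3 ← R3 + (72/11)·R2: [0, 0, -129/11, 597/11]
R4 ← R4 + (117/11)·R2: [0, 0, -222/11, 1065/11]
R4 ← R4 − (74/43)·R3: [0, 0, 0, 147/43]
4 nonzero rows, so rank(A) = 4.
A has 4 columns; by rank–nullity, nullity = 4 − 4 = 0.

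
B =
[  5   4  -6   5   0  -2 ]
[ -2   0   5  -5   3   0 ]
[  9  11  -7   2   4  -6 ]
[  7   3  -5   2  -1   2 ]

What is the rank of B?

4

Row reduce to echelon form.
R2 ← R2 + (2/5)·R1: [0, 8/5, 13/5, -3, 3, -4/5]
R3 ← R3 − (9/5)·R1: [0, 19/5, 19/5, -7, 4, -12/5]
R4 ← R4 − (7/5)·R1: [0, -13/5, 17/5, -5, -1, 24/5]
R3 ← R3 − (19/8)·R2: [0, 0, -19/8, 1/8, -25/8, -1/2]
R4 ← R4 + (13/8)·R2: [0, 0, 61/8, -79/8, 31/8, 7/2]
R4 ← R4 + (61/19)·R3: [0, 0, 0, -180/19, -117/19, 36/19]
Echelon form has 4 nonzero rows, so rank(B) = 4.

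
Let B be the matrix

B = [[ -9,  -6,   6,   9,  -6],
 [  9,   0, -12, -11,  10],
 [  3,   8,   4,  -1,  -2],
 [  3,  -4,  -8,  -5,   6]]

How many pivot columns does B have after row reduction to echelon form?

Row reduce to echelon form.
R2 ← R2 + R1: [0, -6, -6, -2, 4]
R3 ← R3 + (1/3)·R1: [0, 6, 6, 2, -4]
R4 ← R4 + (1/3)·R1: [0, -6, -6, -2, 4]
R3 ← R3 + R2: [0, 0, 0, 0, 0]
R4 ← R4 − R2: [0, 0, 0, 0, 0]
Echelon form has 2 nonzero rows, so rank(B) = 2.
Each nonzero row contributes one pivot column: 2 pivot columns.

2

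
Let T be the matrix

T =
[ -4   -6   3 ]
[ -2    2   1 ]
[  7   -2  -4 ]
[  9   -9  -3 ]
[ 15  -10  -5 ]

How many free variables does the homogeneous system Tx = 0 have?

0

Row reduce to echelon form.
R2 ← R2 − (1/2)·R1: [0, 5, -1/2]
R3 ← R3 + (7/4)·R1: [0, -25/2, 5/4]
R4 ← R4 + (9/4)·R1: [0, -45/2, 15/4]
R5 ← R5 + (15/4)·R1: [0, -65/2, 25/4]
R3 ← R3 + (5/2)·R2: [0, 0, 0]
R4 ← R4 + (9/2)·R2: [0, 0, 3/2]
R5 ← R5 + (13/2)·R2: [0, 0, 3]
Swap R3 ↔ R4
R5 ← R5 − (2)·R3: [0, 0, 0]
3 nonzero rows, so rank(T) = 3.
T has 3 columns; by rank–nullity, nullity = 3 − 3 = 0.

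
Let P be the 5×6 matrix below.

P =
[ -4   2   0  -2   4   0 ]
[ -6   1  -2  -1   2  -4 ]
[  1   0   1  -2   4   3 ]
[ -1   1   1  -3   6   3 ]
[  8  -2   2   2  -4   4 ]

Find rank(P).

Row reduce to echelon form.
R2 ← R2 − (3/2)·R1: [0, -2, -2, 2, -4, -4]
R3 ← R3 + (1/4)·R1: [0, 1/2, 1, -5/2, 5, 3]
R4 ← R4 − (1/4)·R1: [0, 1/2, 1, -5/2, 5, 3]
R5 ← R5 + (2)·R1: [0, 2, 2, -2, 4, 4]
R3 ← R3 + (1/4)·R2: [0, 0, 1/2, -2, 4, 2]
R4 ← R4 + (1/4)·R2: [0, 0, 1/2, -2, 4, 2]
R5 ← R5 + R2: [0, 0, 0, 0, 0, 0]
R4 ← R4 − R3: [0, 0, 0, 0, 0, 0]
Echelon form has 3 nonzero rows, so rank(P) = 3.

3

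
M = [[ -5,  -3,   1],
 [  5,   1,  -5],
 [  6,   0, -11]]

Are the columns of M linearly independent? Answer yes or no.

Row reduce M to echelon form.
R2 ← R2 + R1: [0, -2, -4]
R3 ← R3 + (6/5)·R1: [0, -18/5, -49/5]
R3 ← R3 − (9/5)·R2: [0, 0, -13/5]
3 pivots among 3 columns.
Every column is a pivot column, so the columns are linearly independent.

yes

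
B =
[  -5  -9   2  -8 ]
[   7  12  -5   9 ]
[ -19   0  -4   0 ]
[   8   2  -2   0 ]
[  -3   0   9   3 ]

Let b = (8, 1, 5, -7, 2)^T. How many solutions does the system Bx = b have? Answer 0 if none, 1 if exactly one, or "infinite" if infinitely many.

Row reduce the augmented matrix [B | b].
R2 ← R2 + (7/5)·R1: [0, -3/5, -11/5, -11/5, 61/5]
R3 ← R3 − (19/5)·R1: [0, 171/5, -58/5, 152/5, -127/5]
R4 ← R4 + (8/5)·R1: [0, -62/5, 6/5, -64/5, 29/5]
R5 ← R5 − (3/5)·R1: [0, 27/5, 39/5, 39/5, -14/5]
R3 ← R3 + (57)·R2: [0, 0, -137, -95, 670]
R4 ← R4 − (62/3)·R2: [0, 0, 140/3, 98/3, -739/3]
R5 ← R5 + (9)·R2: [0, 0, -12, -12, 107]
R4 ← R4 + (140/411)·R3: [0, 0, 0, 42/137, -2481/137]
R5 ← R5 − (12/137)·R3: [0, 0, 0, -504/137, 6619/137]
R5 ← R5 + (12)·R4: [0, 0, 0, 0, -169]
The echelon form has 5 nonzero rows; the last pivot sits in the augmented column, so rank(B) = 4 but rank([B|b]) = 5.
Since the ranks differ, the system is inconsistent.
It has no solutions.

0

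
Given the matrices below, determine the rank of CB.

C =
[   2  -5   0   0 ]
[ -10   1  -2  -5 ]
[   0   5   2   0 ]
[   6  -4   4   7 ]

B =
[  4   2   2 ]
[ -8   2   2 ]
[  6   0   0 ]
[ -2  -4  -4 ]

First compute CB:
[[ 48,  -6,  -6],
 [-50,   2,   2],
 [-28,  10,  10],
 [ 66, -24, -24]]
Now row reduce the product.
R2 ← R2 + (25/24)·R1: [0, -17/4, -17/4]
R3 ← R3 + (7/12)·R1: [0, 13/2, 13/2]
R4 ← R4 − (11/8)·R1: [0, -63/4, -63/4]
R3 ← R3 + (26/17)·R2: [0, 0, 0]
R4 ← R4 − (63/17)·R2: [0, 0, 0]
2 nonzero rows, so rank(CB) = 2.

2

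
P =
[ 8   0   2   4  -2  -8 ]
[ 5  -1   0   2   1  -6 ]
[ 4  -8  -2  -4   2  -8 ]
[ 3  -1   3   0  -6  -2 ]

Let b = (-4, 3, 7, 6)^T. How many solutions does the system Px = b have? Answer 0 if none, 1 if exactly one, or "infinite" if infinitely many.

Row reduce the augmented matrix [P | b].
R2 ← R2 − (5/8)·R1: [0, -1, -5/4, -1/2, 9/4, -1, 11/2]
R3 ← R3 − (1/2)·R1: [0, -8, -3, -6, 3, -4, 9]
R4 ← R4 − (3/8)·R1: [0, -1, 9/4, -3/2, -21/4, 1, 15/2]
R3 ← R3 − (8)·R2: [0, 0, 7, -2, -15, 4, -35]
R4 ← R4 − R2: [0, 0, 7/2, -1, -15/2, 2, 2]
R4 ← R4 − (1/2)·R3: [0, 0, 0, 0, 0, 0, 39/2]
The echelon form has 4 nonzero rows; the last pivot sits in the augmented column, so rank(P) = 3 but rank([P|b]) = 4.
Since the ranks differ, the system is inconsistent.
It has no solutions.

0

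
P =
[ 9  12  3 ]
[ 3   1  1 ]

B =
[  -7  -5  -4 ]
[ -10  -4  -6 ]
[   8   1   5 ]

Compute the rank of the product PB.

First compute PB:
[[-159, -90, -93],
 [-23, -18, -13]]
Now row reduce the product.
R2 ← R2 − (23/159)·R1: [0, -264/53, 24/53]
2 nonzero rows, so rank(PB) = 2.

2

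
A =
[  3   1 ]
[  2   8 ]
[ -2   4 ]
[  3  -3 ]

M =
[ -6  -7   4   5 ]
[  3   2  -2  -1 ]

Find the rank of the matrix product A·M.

First compute AM:
[[-15, -19,  10,  14],
 [ 12,   2,  -8,   2],
 [ 24,  22, -16, -14],
 [-27, -27,  18,  18]]
Now row reduce the product.
R2 ← R2 + (4/5)·R1: [0, -66/5, 0, 66/5]
R3 ← R3 + (8/5)·R1: [0, -42/5, 0, 42/5]
R4 ← R4 − (9/5)·R1: [0, 36/5, 0, -36/5]
R3 ← R3 − (7/11)·R2: [0, 0, 0, 0]
R4 ← R4 + (6/11)·R2: [0, 0, 0, 0]
2 nonzero rows, so rank(AM) = 2.

2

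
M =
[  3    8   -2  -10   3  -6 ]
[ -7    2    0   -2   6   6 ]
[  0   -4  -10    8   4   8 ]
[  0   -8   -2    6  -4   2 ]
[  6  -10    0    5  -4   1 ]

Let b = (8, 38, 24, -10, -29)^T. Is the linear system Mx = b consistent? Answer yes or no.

yes

Row reduce the augmented matrix [M | b].
R2 ← R2 + (7/3)·R1: [0, 62/3, -14/3, -76/3, 13, -8, 170/3]
R5 ← R5 − (2)·R1: [0, -26, 4, 25, -10, 13, -45]
R3 ← R3 + (6/31)·R2: [0, 0, -338/31, 96/31, 202/31, 200/31, 1084/31]
R4 ← R4 + (12/31)·R2: [0, 0, -118/31, -118/31, 32/31, -34/31, 370/31]
R5 ← R5 + (39/31)·R2: [0, 0, -58/31, -213/31, 197/31, 91/31, 815/31]
R4 ← R4 − (59/169)·R3: [0, 0, 0, -826/169, -210/169, -566/169, -46/169]
R5 ← R5 − (29/169)·R3: [0, 0, 0, -1251/169, 885/169, 309/169, 3429/169]
R5 ← R5 − (1251/826)·R4: [0, 0, 0, 0, 420/59, 2850/413, 8550/413]
The echelon form has 5 nonzero rows, and every pivot lies in the first 6 columns, so rank(M) = rank([M|b]) = 5.
The system is consistent.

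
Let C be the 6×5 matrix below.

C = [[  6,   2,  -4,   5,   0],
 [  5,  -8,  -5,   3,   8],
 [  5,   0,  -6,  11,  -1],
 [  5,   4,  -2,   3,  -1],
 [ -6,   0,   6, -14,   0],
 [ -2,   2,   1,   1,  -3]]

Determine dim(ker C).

1

Row reduce to echelon form.
R2 ← R2 − (5/6)·R1: [0, -29/3, -5/3, -7/6, 8]
R3 ← R3 − (5/6)·R1: [0, -5/3, -8/3, 41/6, -1]
R4 ← R4 − (5/6)·R1: [0, 7/3, 4/3, -7/6, -1]
R5 ← R5 + R1: [0, 2, 2, -9, 0]
R6 ← R6 + (1/3)·R1: [0, 8/3, -1/3, 8/3, -3]
R3 ← R3 − (5/29)·R2: [0, 0, -69/29, 204/29, -69/29]
R4 ← R4 + (7/29)·R2: [0, 0, 27/29, -42/29, 27/29]
R5 ← R5 + (6/29)·R2: [0, 0, 48/29, -268/29, 48/29]
R6 ← R6 + (8/29)·R2: [0, 0, -23/29, 68/29, -23/29]
R4 ← R4 + (9/23)·R3: [0, 0, 0, 30/23, 0]
R5 ← R5 + (16/23)·R3: [0, 0, 0, -100/23, 0]
R6 ← R6 − (1/3)·R3: [0, 0, 0, 0, 0]
R5 ← R5 + (10/3)·R4: [0, 0, 0, 0, 0]
4 nonzero rows, so rank(C) = 4.
C has 5 columns; by rank–nullity, nullity = 5 − 4 = 1.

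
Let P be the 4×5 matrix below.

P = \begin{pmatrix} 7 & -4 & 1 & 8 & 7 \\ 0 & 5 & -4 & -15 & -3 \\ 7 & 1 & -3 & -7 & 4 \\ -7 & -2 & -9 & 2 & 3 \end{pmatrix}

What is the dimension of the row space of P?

Row reduce to echelon form.
R3 ← R3 − R1: [0, 5, -4, -15, -3]
R4 ← R4 + R1: [0, -6, -8, 10, 10]
R3 ← R3 − R2: [0, 0, 0, 0, 0]
R4 ← R4 + (6/5)·R2: [0, 0, -64/5, -8, 32/5]
Swap R3 ↔ R4
Echelon form has 3 nonzero rows, so rank(P) = 3.
The row space has dimension equal to the rank: 3.

3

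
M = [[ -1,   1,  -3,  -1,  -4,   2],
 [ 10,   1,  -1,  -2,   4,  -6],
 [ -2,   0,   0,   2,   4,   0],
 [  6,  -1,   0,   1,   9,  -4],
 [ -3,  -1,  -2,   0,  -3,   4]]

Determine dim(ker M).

2

Row reduce to echelon form.
R2 ← R2 + (10)·R1: [0, 11, -31, -12, -36, 14]
R3 ← R3 − (2)·R1: [0, -2, 6, 4, 12, -4]
R4 ← R4 + (6)·R1: [0, 5, -18, -5, -15, 8]
R5 ← R5 − (3)·R1: [0, -4, 7, 3, 9, -2]
R3 ← R3 + (2/11)·R2: [0, 0, 4/11, 20/11, 60/11, -16/11]
R4 ← R4 − (5/11)·R2: [0, 0, -43/11, 5/11, 15/11, 18/11]
R5 ← R5 + (4/11)·R2: [0, 0, -47/11, -15/11, -45/11, 34/11]
R4 ← R4 + (43/4)·R3: [0, 0, 0, 20, 60, -14]
R5 ← R5 + (47/4)·R3: [0, 0, 0, 20, 60, -14]
R5 ← R5 − R4: [0, 0, 0, 0, 0, 0]
4 nonzero rows, so rank(M) = 4.
M has 6 columns; by rank–nullity, nullity = 6 − 4 = 2.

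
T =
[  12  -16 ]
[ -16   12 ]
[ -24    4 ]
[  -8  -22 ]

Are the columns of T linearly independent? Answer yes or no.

Row reduce T to echelon form.
R2 ← R2 + (4/3)·R1: [0, -28/3]
R3 ← R3 + (2)·R1: [0, -28]
R4 ← R4 + (2/3)·R1: [0, -98/3]
R3 ← R3 − (3)·R2: [0, 0]
R4 ← R4 − (7/2)·R2: [0, 0]
2 pivots among 2 columns.
Every column is a pivot column, so the columns are linearly independent.

yes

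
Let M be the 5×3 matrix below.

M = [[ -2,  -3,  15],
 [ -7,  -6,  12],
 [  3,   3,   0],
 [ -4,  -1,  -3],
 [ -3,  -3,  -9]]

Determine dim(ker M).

0

Row reduce to echelon form.
R2 ← R2 − (7/2)·R1: [0, 9/2, -81/2]
R3 ← R3 + (3/2)·R1: [0, -3/2, 45/2]
R4 ← R4 − (2)·R1: [0, 5, -33]
R5 ← R5 − (3/2)·R1: [0, 3/2, -63/2]
R3 ← R3 + (1/3)·R2: [0, 0, 9]
R4 ← R4 − (10/9)·R2: [0, 0, 12]
R5 ← R5 − (1/3)·R2: [0, 0, -18]
R4 ← R4 − (4/3)·R3: [0, 0, 0]
R5 ← R5 + (2)·R3: [0, 0, 0]
3 nonzero rows, so rank(M) = 3.
M has 3 columns; by rank–nullity, nullity = 3 − 3 = 0.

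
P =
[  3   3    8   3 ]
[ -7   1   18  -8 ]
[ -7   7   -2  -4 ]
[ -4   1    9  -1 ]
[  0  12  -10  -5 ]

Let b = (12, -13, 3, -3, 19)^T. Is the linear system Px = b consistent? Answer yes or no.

yes

Row reduce the augmented matrix [P | b].
R2 ← R2 + (7/3)·R1: [0, 8, 110/3, -1, 15]
R3 ← R3 + (7/3)·R1: [0, 14, 50/3, 3, 31]
R4 ← R4 + (4/3)·R1: [0, 5, 59/3, 3, 13]
R3 ← R3 − (7/4)·R2: [0, 0, -95/2, 19/4, 19/4]
R4 ← R4 − (5/8)·R2: [0, 0, -13/4, 29/8, 29/8]
R5 ← R5 − (3/2)·R2: [0, 0, -65, -7/2, -7/2]
R4 ← R4 − (13/190)·R3: [0, 0, 0, 33/10, 33/10]
R5 ← R5 − (26/19)·R3: [0, 0, 0, -10, -10]
R5 ← R5 + (100/33)·R4: [0, 0, 0, 0, 0]
The echelon form has 4 nonzero rows, and every pivot lies in the first 4 columns, so rank(P) = rank([P|b]) = 4.
The system is consistent.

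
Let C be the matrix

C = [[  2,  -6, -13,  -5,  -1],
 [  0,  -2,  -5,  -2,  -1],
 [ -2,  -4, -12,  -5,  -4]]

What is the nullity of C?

Row reduce to echelon form.
R3 ← R3 + R1: [0, -10, -25, -10, -5]
R3 ← R3 − (5)·R2: [0, 0, 0, 0, 0]
2 nonzero rows, so rank(C) = 2.
C has 5 columns; by rank–nullity, nullity = 5 − 2 = 3.

3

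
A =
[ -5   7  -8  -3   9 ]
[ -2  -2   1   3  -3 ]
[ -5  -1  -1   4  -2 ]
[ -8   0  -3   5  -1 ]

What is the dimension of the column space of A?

2

Row reduce to echelon form.
R2 ← R2 − (2/5)·R1: [0, -24/5, 21/5, 21/5, -33/5]
R3 ← R3 − R1: [0, -8, 7, 7, -11]
R4 ← R4 − (8/5)·R1: [0, -56/5, 49/5, 49/5, -77/5]
R3 ← R3 − (5/3)·R2: [0, 0, 0, 0, 0]
R4 ← R4 − (7/3)·R2: [0, 0, 0, 0, 0]
Echelon form has 2 nonzero rows, so rank(A) = 2.
The column space has dimension equal to the rank: 2.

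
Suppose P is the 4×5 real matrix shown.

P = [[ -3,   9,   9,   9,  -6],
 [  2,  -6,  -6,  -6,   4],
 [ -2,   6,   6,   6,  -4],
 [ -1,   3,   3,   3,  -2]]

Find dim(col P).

Row reduce to echelon form.
R2 ← R2 + (2/3)·R1: [0, 0, 0, 0, 0]
R3 ← R3 − (2/3)·R1: [0, 0, 0, 0, 0]
R4 ← R4 − (1/3)·R1: [0, 0, 0, 0, 0]
Echelon form has 1 nonzero row, so rank(P) = 1.
The column space has dimension equal to the rank: 1.

1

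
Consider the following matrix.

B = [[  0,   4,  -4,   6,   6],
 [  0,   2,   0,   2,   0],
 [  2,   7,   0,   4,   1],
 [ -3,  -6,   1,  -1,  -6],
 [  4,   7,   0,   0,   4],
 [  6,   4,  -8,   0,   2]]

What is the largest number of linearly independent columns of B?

Row reduce to echelon form.
Swap R1 ↔ R3
R4 ← R4 + (3/2)·R1: [0, 9/2, 1, 5, -9/2]
R5 ← R5 − (2)·R1: [0, -7, 0, -8, 2]
R6 ← R6 − (3)·R1: [0, -17, -8, -12, -1]
R3 ← R3 − (2)·R2: [0, 0, -4, 2, 6]
R4 ← R4 − (9/4)·R2: [0, 0, 1, 1/2, -9/2]
R5 ← R5 + (7/2)·R2: [0, 0, 0, -1, 2]
R6 ← R6 + (17/2)·R2: [0, 0, -8, 5, -1]
R4 ← R4 + (1/4)·R3: [0, 0, 0, 1, -3]
R6 ← R6 − (2)·R3: [0, 0, 0, 1, -13]
R5 ← R5 + R4: [0, 0, 0, 0, -1]
R6 ← R6 − R4: [0, 0, 0, 0, -10]
R6 ← R6 − (10)·R5: [0, 0, 0, 0, 0]
Echelon form has 5 nonzero rows, so rank(B) = 5.
The rank gives the maximum number of linearly independent columns: 5.

5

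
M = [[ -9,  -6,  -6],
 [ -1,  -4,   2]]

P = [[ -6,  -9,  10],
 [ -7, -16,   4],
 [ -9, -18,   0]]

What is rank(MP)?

2

First compute MP:
[[150, 285, -114],
 [ 16,  37, -26]]
Now row reduce the product.
R2 ← R2 − (8/75)·R1: [0, 33/5, -346/25]
2 nonzero rows, so rank(MP) = 2.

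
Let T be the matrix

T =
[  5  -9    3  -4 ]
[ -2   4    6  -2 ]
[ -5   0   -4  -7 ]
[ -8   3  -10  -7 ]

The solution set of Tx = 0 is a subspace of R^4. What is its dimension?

Row reduce to echelon form.
R2 ← R2 + (2/5)·R1: [0, 2/5, 36/5, -18/5]
R3 ← R3 + R1: [0, -9, -1, -11]
R4 ← R4 + (8/5)·R1: [0, -57/5, -26/5, -67/5]
R3 ← R3 + (45/2)·R2: [0, 0, 161, -92]
R4 ← R4 + (57/2)·R2: [0, 0, 200, -116]
R4 ← R4 − (200/161)·R3: [0, 0, 0, -12/7]
4 nonzero rows, so rank(T) = 4.
T has 4 columns; by rank–nullity, nullity = 4 − 4 = 0.

0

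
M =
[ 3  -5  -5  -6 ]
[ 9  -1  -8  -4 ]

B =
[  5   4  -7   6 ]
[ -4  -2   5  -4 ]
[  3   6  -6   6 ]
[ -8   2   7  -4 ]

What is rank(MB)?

First compute MB:
[[ 68, -20, -58,  32],
 [ 57, -18, -48,  26]]
Now row reduce the product.
R2 ← R2 − (57/68)·R1: [0, -21/17, 21/34, -14/17]
2 nonzero rows, so rank(MB) = 2.

2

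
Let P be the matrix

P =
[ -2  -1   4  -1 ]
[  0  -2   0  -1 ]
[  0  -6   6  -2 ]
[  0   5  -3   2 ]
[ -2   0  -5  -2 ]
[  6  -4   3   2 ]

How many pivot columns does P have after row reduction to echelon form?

Row reduce to echelon form.
R5 ← R5 − R1: [0, 1, -9, -1]
R6 ← R6 + (3)·R1: [0, -7, 15, -1]
R3 ← R3 − (3)·R2: [0, 0, 6, 1]
R4 ← R4 + (5/2)·R2: [0, 0, -3, -1/2]
R5 ← R5 + (1/2)·R2: [0, 0, -9, -3/2]
R6 ← R6 − (7/2)·R2: [0, 0, 15, 5/2]
R4 ← R4 + (1/2)·R3: [0, 0, 0, 0]
R5 ← R5 + (3/2)·R3: [0, 0, 0, 0]
R6 ← R6 − (5/2)·R3: [0, 0, 0, 0]
Echelon form has 3 nonzero rows, so rank(P) = 3.
Each nonzero row contributes one pivot column: 3 pivot columns.

3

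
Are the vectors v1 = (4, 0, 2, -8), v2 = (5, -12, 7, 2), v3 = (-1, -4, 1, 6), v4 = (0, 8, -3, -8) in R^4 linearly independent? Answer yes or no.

Form the matrix with these vectors as rows and row reduce.
R2 ← R2 − (5/4)·R1: [0, -12, 9/2, 12]
R3 ← R3 + (1/4)·R1: [0, -4, 3/2, 4]
R3 ← R3 − (1/3)·R2: [0, 0, 0, 0]
R4 ← R4 + (2/3)·R2: [0, 0, 0, 0]
2 nonzero rows, so the 4 vectors span a space of dimension 2.
Since 2 < 4, the vectors are linearly dependent.

no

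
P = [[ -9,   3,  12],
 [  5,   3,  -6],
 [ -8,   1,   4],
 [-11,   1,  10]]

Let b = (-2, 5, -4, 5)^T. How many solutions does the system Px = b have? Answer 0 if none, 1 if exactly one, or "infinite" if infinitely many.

Row reduce the augmented matrix [P | b].
R2 ← R2 + (5/9)·R1: [0, 14/3, 2/3, 35/9]
R3 ← R3 − (8/9)·R1: [0, -5/3, -20/3, -20/9]
R4 ← R4 − (11/9)·R1: [0, -8/3, -14/3, 67/9]
R3 ← R3 + (5/14)·R2: [0, 0, -45/7, -5/6]
R4 ← R4 + (4/7)·R2: [0, 0, -30/7, 29/3]
R4 ← R4 − (2/3)·R3: [0, 0, 0, 92/9]
The echelon form has 4 nonzero rows; the last pivot sits in the augmented column, so rank(P) = 3 but rank([P|b]) = 4.
Since the ranks differ, the system is inconsistent.
It has no solutions.

0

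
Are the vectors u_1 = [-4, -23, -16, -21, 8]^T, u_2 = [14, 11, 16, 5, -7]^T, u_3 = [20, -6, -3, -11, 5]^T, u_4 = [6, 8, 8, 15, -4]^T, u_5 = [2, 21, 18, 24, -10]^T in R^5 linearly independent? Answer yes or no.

no

Form the matrix with these vectors as rows and row reduce.
R2 ← R2 + (7/2)·R1: [0, -139/2, -40, -137/2, 21]
R3 ← R3 + (5)·R1: [0, -121, -83, -116, 45]
R4 ← R4 + (3/2)·R1: [0, -53/2, -16, -33/2, 8]
R5 ← R5 + (1/2)·R1: [0, 19/2, 10, 27/2, -6]
R3 ← R3 − (242/139)·R2: [0, 0, -1857/139, 453/139, 1173/139]
R4 ← R4 − (53/139)·R2: [0, 0, -104/139, 1337/139, -1/139]
R5 ← R5 + (19/139)·R2: [0, 0, 630/139, 575/139, -435/139]
R4 ← R4 − (104/1857)·R3: [0, 0, 0, 5841/619, -297/619]
R5 ← R5 + (210/619)·R3: [0, 0, 0, 3245/619, -165/619]
R5 ← R5 − (5/9)·R4: [0, 0, 0, 0, 0]
4 nonzero rows, so the 5 vectors span a space of dimension 4.
Since 4 < 5, the vectors are linearly dependent.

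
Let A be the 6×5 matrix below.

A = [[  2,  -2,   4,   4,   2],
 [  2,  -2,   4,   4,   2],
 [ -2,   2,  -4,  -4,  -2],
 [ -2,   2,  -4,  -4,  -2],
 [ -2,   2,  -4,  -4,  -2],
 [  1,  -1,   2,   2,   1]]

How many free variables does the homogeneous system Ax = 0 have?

4

Row reduce to echelon form.
R2 ← R2 − R1: [0, 0, 0, 0, 0]
R3 ← R3 + R1: [0, 0, 0, 0, 0]
R4 ← R4 + R1: [0, 0, 0, 0, 0]
R5 ← R5 + R1: [0, 0, 0, 0, 0]
R6 ← R6 − (1/2)·R1: [0, 0, 0, 0, 0]
1 nonzero row, so rank(A) = 1.
A has 5 columns; by rank–nullity, nullity = 5 − 1 = 4.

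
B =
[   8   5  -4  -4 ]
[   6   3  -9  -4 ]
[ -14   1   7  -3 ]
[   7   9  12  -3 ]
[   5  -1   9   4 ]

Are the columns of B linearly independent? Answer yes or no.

Row reduce B to echelon form.
R2 ← R2 − (3/4)·R1: [0, -3/4, -6, -1]
R3 ← R3 + (7/4)·R1: [0, 39/4, 0, -10]
R4 ← R4 − (7/8)·R1: [0, 37/8, 31/2, 1/2]
R5 ← R5 − (5/8)·R1: [0, -33/8, 23/2, 13/2]
R3 ← R3 + (13)·R2: [0, 0, -78, -23]
R4 ← R4 + (37/6)·R2: [0, 0, -43/2, -17/3]
R5 ← R5 − (11/2)·R2: [0, 0, 89/2, 12]
R4 ← R4 − (43/156)·R3: [0, 0, 0, 35/52]
R5 ← R5 + (89/156)·R3: [0, 0, 0, -175/156]
R5 ← R5 + (5/3)·R4: [0, 0, 0, 0]
4 pivots among 4 columns.
Every column is a pivot column, so the columns are linearly independent.

yes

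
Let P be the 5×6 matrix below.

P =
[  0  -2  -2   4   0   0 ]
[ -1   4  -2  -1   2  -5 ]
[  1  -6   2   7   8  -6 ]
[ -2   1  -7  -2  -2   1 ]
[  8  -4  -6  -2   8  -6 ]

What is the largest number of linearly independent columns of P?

5

Row reduce to echelon form.
Swap R1 ↔ R2
R3 ← R3 + R1: [0, -2, 0, 6, 10, -11]
R4 ← R4 − (2)·R1: [0, -7, -3, 0, -6, 11]
R5 ← R5 + (8)·R1: [0, 28, -22, -10, 24, -46]
R3 ← R3 − R2: [0, 0, 2, 2, 10, -11]
R4 ← R4 − (7/2)·R2: [0, 0, 4, -14, -6, 11]
R5 ← R5 + (14)·R2: [0, 0, -50, 46, 24, -46]
R4 ← R4 − (2)·R3: [0, 0, 0, -18, -26, 33]
R5 ← R5 + (25)·R3: [0, 0, 0, 96, 274, -321]
R5 ← R5 + (16/3)·R4: [0, 0, 0, 0, 406/3, -145]
Echelon form has 5 nonzero rows, so rank(P) = 5.
The rank gives the maximum number of linearly independent columns: 5.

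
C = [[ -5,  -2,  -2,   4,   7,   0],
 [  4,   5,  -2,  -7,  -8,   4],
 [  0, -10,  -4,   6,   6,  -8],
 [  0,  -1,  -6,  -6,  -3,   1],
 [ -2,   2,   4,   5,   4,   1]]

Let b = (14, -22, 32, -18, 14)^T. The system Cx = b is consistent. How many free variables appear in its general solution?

Row reduce the augmented matrix [C | b].
R2 ← R2 + (4/5)·R1: [0, 17/5, -18/5, -19/5, -12/5, 4, -54/5]
R5 ← R5 − (2/5)·R1: [0, 14/5, 24/5, 17/5, 6/5, 1, 42/5]
R3 ← R3 + (50/17)·R2: [0, 0, -248/17, -88/17, -18/17, 64/17, 4/17]
R4 ← R4 + (5/17)·R2: [0, 0, -120/17, -121/17, -63/17, 37/17, -360/17]
R5 ← R5 − (14/17)·R2: [0, 0, 132/17, 111/17, 54/17, -39/17, 294/17]
R4 ← R4 − (15/31)·R3: [0, 0, 0, -143/31, -99/31, 11/31, -660/31]
R5 ← R5 + (33/62)·R3: [0, 0, 0, 117/31, 81/31, -9/31, 540/31]
R5 ← R5 + (9/11)·R4: [0, 0, 0, 0, 0, 0, 0]
The echelon form has 4 nonzero rows, and every pivot lies in the first 6 columns, so rank(C) = rank([C|b]) = 4.
The system is consistent.
Free variables = (unknowns) − (rank) = 6 − 4 = 2.

2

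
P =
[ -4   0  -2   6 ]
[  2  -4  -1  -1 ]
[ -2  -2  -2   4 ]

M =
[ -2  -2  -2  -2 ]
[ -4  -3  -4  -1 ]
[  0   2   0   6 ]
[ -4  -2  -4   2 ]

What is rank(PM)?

1

First compute PM:
[[-16,  -8, -16,   8],
 [ 16,   8,  16,  -8],
 [ -4,  -2,  -4,   2]]
Now row reduce the product.
R2 ← R2 + R1: [0, 0, 0, 0]
R3 ← R3 − (1/4)·R1: [0, 0, 0, 0]
1 nonzero row, so rank(PM) = 1.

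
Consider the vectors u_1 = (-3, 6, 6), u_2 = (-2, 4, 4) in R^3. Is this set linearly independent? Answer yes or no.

no

Form the matrix with these vectors as rows and row reduce.
R2 ← R2 − (2/3)·R1: [0, 0, 0]
1 nonzero row, so the 2 vectors span a space of dimension 1.
Since 1 < 2, the vectors are linearly dependent.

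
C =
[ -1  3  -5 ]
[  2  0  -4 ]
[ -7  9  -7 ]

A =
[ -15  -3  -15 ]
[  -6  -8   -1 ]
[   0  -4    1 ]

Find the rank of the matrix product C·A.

2

First compute CA:
[[ -3,  -1,   7],
 [-30,  10, -34],
 [ 51, -23,  89]]
Now row reduce the product.
R2 ← R2 − (10)·R1: [0, 20, -104]
R3 ← R3 + (17)·R1: [0, -40, 208]
R3 ← R3 + (2)·R2: [0, 0, 0]
2 nonzero rows, so rank(CA) = 2.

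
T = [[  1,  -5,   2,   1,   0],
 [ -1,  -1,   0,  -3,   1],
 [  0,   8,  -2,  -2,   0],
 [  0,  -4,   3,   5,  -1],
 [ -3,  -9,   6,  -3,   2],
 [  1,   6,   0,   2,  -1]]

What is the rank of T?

Row reduce to echelon form.
R2 ← R2 + R1: [0, -6, 2, -2, 1]
R5 ← R5 + (3)·R1: [0, -24, 12, 0, 2]
R6 ← R6 − R1: [0, 11, -2, 1, -1]
R3 ← R3 + (4/3)·R2: [0, 0, 2/3, -14/3, 4/3]
R4 ← R4 − (2/3)·R2: [0, 0, 5/3, 19/3, -5/3]
R5 ← R5 − (4)·R2: [0, 0, 4, 8, -2]
R6 ← R6 + (11/6)·R2: [0, 0, 5/3, -8/3, 5/6]
R4 ← R4 − (5/2)·R3: [0, 0, 0, 18, -5]
R5 ← R5 − (6)·R3: [0, 0, 0, 36, -10]
R6 ← R6 − (5/2)·R3: [0, 0, 0, 9, -5/2]
R5 ← R5 − (2)·R4: [0, 0, 0, 0, 0]
R6 ← R6 − (1/2)·R4: [0, 0, 0, 0, 0]
Echelon form has 4 nonzero rows, so rank(T) = 4.

4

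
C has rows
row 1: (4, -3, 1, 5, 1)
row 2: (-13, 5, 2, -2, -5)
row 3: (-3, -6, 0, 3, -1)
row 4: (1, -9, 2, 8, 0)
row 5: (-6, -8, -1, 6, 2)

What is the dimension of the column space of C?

Row reduce to echelon form.
R2 ← R2 + (13/4)·R1: [0, -19/4, 21/4, 57/4, -7/4]
R3 ← R3 + (3/4)·R1: [0, -33/4, 3/4, 27/4, -1/4]
R4 ← R4 − (1/4)·R1: [0, -33/4, 7/4, 27/4, -1/4]
R5 ← R5 + (3/2)·R1: [0, -25/2, 1/2, 27/2, 7/2]
R3 ← R3 − (33/19)·R2: [0, 0, -159/19, -18, 53/19]
R4 ← R4 − (33/19)·R2: [0, 0, -140/19, -18, 53/19]
R5 ← R5 − (50/19)·R2: [0, 0, -253/19, -24, 154/19]
R4 ← R4 − (140/159)·R3: [0, 0, 0, -114/53, 1/3]
R5 ← R5 − (253/159)·R3: [0, 0, 0, 246/53, 11/3]
R5 ← R5 + (41/19)·R4: [0, 0, 0, 0, 250/57]
Echelon form has 5 nonzero rows, so rank(C) = 5.
The column space has dimension equal to the rank: 5.

5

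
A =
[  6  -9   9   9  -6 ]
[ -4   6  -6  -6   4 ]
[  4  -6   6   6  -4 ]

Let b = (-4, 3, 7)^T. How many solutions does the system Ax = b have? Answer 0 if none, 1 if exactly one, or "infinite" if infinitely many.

Row reduce the augmented matrix [A | b].
R2 ← R2 + (2/3)·R1: [0, 0, 0, 0, 0, 1/3]
R3 ← R3 − (2/3)·R1: [0, 0, 0, 0, 0, 29/3]
R3 ← R3 − (29)·R2: [0, 0, 0, 0, 0, 0]
The echelon form has 2 nonzero rows; the last pivot sits in the augmented column, so rank(A) = 1 but rank([A|b]) = 2.
Since the ranks differ, the system is inconsistent.
It has no solutions.

0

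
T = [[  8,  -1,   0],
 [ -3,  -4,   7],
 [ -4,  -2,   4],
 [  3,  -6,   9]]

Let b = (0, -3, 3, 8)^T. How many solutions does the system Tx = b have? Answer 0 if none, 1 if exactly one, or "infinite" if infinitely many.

0

Row reduce the augmented matrix [T | b].
R2 ← R2 + (3/8)·R1: [0, -35/8, 7, -3]
R3 ← R3 + (1/2)·R1: [0, -5/2, 4, 3]
R4 ← R4 − (3/8)·R1: [0, -45/8, 9, 8]
R3 ← R3 − (4/7)·R2: [0, 0, 0, 33/7]
R4 ← R4 − (9/7)·R2: [0, 0, 0, 83/7]
R4 ← R4 − (83/33)·R3: [0, 0, 0, 0]
The echelon form has 3 nonzero rows; the last pivot sits in the augmented column, so rank(T) = 2 but rank([T|b]) = 3.
Since the ranks differ, the system is inconsistent.
It has no solutions.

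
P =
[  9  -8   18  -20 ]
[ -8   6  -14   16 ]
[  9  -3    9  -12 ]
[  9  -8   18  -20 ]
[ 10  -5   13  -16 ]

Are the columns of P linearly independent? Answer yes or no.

no

Row reduce P to echelon form.
R2 ← R2 + (8/9)·R1: [0, -10/9, 2, -16/9]
R3 ← R3 − R1: [0, 5, -9, 8]
R4 ← R4 − R1: [0, 0, 0, 0]
R5 ← R5 − (10/9)·R1: [0, 35/9, -7, 56/9]
R3 ← R3 + (9/2)·R2: [0, 0, 0, 0]
R5 ← R5 + (7/2)·R2: [0, 0, 0, 0]
2 pivots among 4 columns.
Only 2 < 4 pivot columns, so the columns are linearly dependent.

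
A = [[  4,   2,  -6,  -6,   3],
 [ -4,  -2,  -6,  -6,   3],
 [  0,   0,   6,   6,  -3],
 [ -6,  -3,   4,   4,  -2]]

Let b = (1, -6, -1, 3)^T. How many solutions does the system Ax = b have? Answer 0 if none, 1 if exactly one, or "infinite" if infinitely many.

Row reduce the augmented matrix [A | b].
R2 ← R2 + R1: [0, 0, -12, -12, 6, -5]
R4 ← R4 + (3/2)·R1: [0, 0, -5, -5, 5/2, 9/2]
R3 ← R3 + (1/2)·R2: [0, 0, 0, 0, 0, -7/2]
R4 ← R4 − (5/12)·R2: [0, 0, 0, 0, 0, 79/12]
R4 ← R4 + (79/42)·R3: [0, 0, 0, 0, 0, 0]
The echelon form has 3 nonzero rows; the last pivot sits in the augmented column, so rank(A) = 2 but rank([A|b]) = 3.
Since the ranks differ, the system is inconsistent.
It has no solutions.

0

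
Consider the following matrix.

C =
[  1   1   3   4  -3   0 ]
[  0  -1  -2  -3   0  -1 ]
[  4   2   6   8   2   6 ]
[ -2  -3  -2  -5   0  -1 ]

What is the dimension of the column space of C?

Row reduce to echelon form.
R3 ← R3 − (4)·R1: [0, -2, -6, -8, 14, 6]
R4 ← R4 + (2)·R1: [0, -1, 4, 3, -6, -1]
R3 ← R3 − (2)·R2: [0, 0, -2, -2, 14, 8]
R4 ← R4 − R2: [0, 0, 6, 6, -6, 0]
R4 ← R4 + (3)·R3: [0, 0, 0, 0, 36, 24]
Echelon form has 4 nonzero rows, so rank(C) = 4.
The column space has dimension equal to the rank: 4.

4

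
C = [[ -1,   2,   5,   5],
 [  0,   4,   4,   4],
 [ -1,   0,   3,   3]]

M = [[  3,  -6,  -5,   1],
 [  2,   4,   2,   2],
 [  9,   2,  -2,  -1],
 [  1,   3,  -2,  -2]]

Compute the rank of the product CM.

2

First compute CM:
[[ 51,  39, -11, -12],
 [ 48,  36,  -8,  -4],
 [ 27,  21,  -7, -10]]
Now row reduce the product.
R2 ← R2 − (16/17)·R1: [0, -12/17, 40/17, 124/17]
R3 ← R3 − (9/17)·R1: [0, 6/17, -20/17, -62/17]
R3 ← R3 + (1/2)·R2: [0, 0, 0, 0]
2 nonzero rows, so rank(CM) = 2.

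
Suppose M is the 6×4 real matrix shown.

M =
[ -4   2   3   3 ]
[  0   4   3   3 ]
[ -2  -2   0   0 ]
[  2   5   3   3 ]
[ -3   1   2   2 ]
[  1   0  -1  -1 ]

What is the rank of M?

Row reduce to echelon form.
R3 ← R3 − (1/2)·R1: [0, -3, -3/2, -3/2]
R4 ← R4 + (1/2)·R1: [0, 6, 9/2, 9/2]
R5 ← R5 − (3/4)·R1: [0, -1/2, -1/4, -1/4]
R6 ← R6 + (1/4)·R1: [0, 1/2, -1/4, -1/4]
R3 ← R3 + (3/4)·R2: [0, 0, 3/4, 3/4]
R4 ← R4 − (3/2)·R2: [0, 0, 0, 0]
R5 ← R5 + (1/8)·R2: [0, 0, 1/8, 1/8]
R6 ← R6 − (1/8)·R2: [0, 0, -5/8, -5/8]
R5 ← R5 − (1/6)·R3: [0, 0, 0, 0]
R6 ← R6 + (5/6)·R3: [0, 0, 0, 0]
Echelon form has 3 nonzero rows, so rank(M) = 3.

3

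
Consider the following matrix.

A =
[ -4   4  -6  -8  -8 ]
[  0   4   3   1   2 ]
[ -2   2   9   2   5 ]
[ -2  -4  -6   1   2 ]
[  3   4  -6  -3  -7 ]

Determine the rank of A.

Row reduce to echelon form.
R3 ← R3 − (1/2)·R1: [0, 0, 12, 6, 9]
R4 ← R4 − (1/2)·R1: [0, -6, -3, 5, 6]
R5 ← R5 + (3/4)·R1: [0, 7, -21/2, -9, -13]
R4 ← R4 + (3/2)·R2: [0, 0, 3/2, 13/2, 9]
R5 ← R5 − (7/4)·R2: [0, 0, -63/4, -43/4, -33/2]
R4 ← R4 − (1/8)·R3: [0, 0, 0, 23/4, 63/8]
R5 ← R5 + (21/16)·R3: [0, 0, 0, -23/8, -75/16]
R5 ← R5 + (1/2)·R4: [0, 0, 0, 0, -3/4]
Echelon form has 5 nonzero rows, so rank(A) = 5.

5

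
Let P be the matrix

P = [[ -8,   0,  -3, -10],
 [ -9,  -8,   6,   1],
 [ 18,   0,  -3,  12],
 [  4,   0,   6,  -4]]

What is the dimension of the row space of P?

Row reduce to echelon form.
R2 ← R2 − (9/8)·R1: [0, -8, 75/8, 49/4]
R3 ← R3 + (9/4)·R1: [0, 0, -39/4, -21/2]
R4 ← R4 + (1/2)·R1: [0, 0, 9/2, -9]
R4 ← R4 + (6/13)·R3: [0, 0, 0, -180/13]
Echelon form has 4 nonzero rows, so rank(P) = 4.
The row space has dimension equal to the rank: 4.

4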